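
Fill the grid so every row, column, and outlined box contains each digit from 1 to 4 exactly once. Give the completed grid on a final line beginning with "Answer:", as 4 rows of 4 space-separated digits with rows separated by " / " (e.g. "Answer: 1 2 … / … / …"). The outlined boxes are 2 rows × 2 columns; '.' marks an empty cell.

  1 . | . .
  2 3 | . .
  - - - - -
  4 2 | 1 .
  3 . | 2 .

Step 1. [r2c3∈{4}] only 4 remains possible at r2c3, so r2c3=4.
Step 2. [r1c4∈{2,3}] in row 1, 2 fits only at r1c4 ⇒ r1c4=2.
Step 3. [r2c4∈{1}] r2c4 has the single candidate 1 ⇒ r2c4=1.
Step 4. [r4c4∈{4}] nothing but 4 survives at r4c4, so r4c4=4.
Step 5. [r3c4∈{3}] r3c4's peers cover all but 3, so r3c4=3.
Step 6. [r4c2∈{1}] r4c2 is down to just 1. So r4c2=1.
Step 7. [r1c3∈{3}] r1c3 is down to just 3. So r1c3=3.
Step 8. [r1c2∈{4}] r1c2 has the single candidate 4 ⇒ r1c2=4.

Answer: 1 4 3 2 / 2 3 4 1 / 4 2 1 3 / 3 1 2 4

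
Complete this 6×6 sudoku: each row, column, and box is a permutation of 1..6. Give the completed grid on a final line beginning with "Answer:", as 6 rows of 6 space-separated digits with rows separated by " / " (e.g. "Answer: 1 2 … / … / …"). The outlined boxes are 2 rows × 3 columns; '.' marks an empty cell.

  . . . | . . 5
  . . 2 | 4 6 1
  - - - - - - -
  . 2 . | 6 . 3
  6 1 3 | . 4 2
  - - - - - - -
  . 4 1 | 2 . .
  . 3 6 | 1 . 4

Step 1. [r5c1∈{5}] r5c1 has the single candidate 5. So r5c1=5.
Step 2. [r3c3∈{4,5}] in col 3, 5 fits only at r3c3 ⇒ r3c3=5.
Step 3. [r1c1∈{1,3,4}] row 1 places 1 nowhere but r1c1. So r1c1=1.
Step 4. [r1c4∈{3}] r1c4 has the single candidate 3 ⇒ r1c4=3.
Step 5. [r1c5∈{2}] only 2 remains possible at r1c5, so r1c5=2.
Step 6. [r5c6∈{6}] r5c6 is down to just 6 ⇒ r5c6=6.
Step 7. [r1c2∈{6}] nothing but 6 survives at r1c2. So r1c2=6.
Step 8. [r6c5∈{5}] r6c5 is down to just 5 ⇒ r6c5=5.
Step 9. [r2c1∈{3}] r2c1's peers cover all but 3, so r2c1=3.
Step 10. [r3c5∈{1}] r3c5's peers cover all but 1. So r3c5=1.
Step 11. [r6c1∈{2}] only 2 remains possible at r6c1. So r6c1=2.
Step 12. [r1c3∈{4}] r1c3 is down to just 4. So r1c3=4.
Step 13. [r4c4∈{5}] r4c4 has the single candidate 5. So r4c4=5.
Step 14. [r3c1∈{4}] r3c1's peers cover all but 4, so r3c1=4.
Step 15. [r2c2∈{5}] r2c2 has the single candidate 5, so r2c2=5.
Step 16. [r5c5∈{3}] nothing but 3 survives at r5c5. So r5c5=3.

Answer: 1 6 4 3 2 5 / 3 5 2 4 6 1 / 4 2 5 6 1 3 / 6 1 3 5 4 2 / 5 4 1 2 3 6 / 2 3 6 1 5 4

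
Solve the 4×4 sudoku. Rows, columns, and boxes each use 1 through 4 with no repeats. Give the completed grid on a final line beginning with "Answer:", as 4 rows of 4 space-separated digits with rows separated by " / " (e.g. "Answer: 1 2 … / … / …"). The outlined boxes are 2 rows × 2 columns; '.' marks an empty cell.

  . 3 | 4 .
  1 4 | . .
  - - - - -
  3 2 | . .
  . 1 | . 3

Step 1. [r2c4∈{2}] only 2 remains possible at r2c4, so r2c4=2.
Step 2. [r3c4∈{1,4}] across row 3, 4 lands solely at r3c4, so r3c4=4.
Step 3. [r4c1∈{4}] r4c1 has the single candidate 4 ⇒ r4c1=4.
Step 4. [r3c3∈{1}] only 1 remains possible at r3c3 ⇒ r3c3=1.
Step 5. [r1c1∈{2}] r1c1 has the single candidate 2, so r1c1=2.
Step 6. [r2c3∈{3}] r2c3's peers cover all but 3 ⇒ r2c3=3.
Step 7. [r1c4∈{1}] r1c4 has the single candidate 1 ⇒ r1c4=1.
Step 8. [r4c3∈{2}] only 2 remains possible at r4c3. So r4c3=2.

Answer: 2 3 4 1 / 1 4 3 2 / 3 2 1 4 / 4 1 2 3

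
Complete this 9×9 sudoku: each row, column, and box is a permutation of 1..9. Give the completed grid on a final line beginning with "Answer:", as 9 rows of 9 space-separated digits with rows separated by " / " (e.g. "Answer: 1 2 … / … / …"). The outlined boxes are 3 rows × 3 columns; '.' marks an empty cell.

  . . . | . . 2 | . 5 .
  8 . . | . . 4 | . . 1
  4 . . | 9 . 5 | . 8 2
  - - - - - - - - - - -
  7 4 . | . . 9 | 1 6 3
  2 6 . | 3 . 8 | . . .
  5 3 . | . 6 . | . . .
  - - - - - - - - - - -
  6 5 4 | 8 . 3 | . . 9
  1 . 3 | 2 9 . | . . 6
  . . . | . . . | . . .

Step 1. [r8c6∈{7}] nothing but 7 survives at r8c6. So r8c6=7.
Step 2. [r7c5∈{1}] r7c5's peers cover all but 1 ⇒ r7c5=1.
Step 3. [r8c8∈{4}] r8c8's peers cover all but 4, so r8c8=4.
Step 4. [r1c4∈{1,6,7}] r1c4 is the only open cell in box 2 admitting 1. So r1c4=1.
Step 5. [r2c4∈{6,7}] 6 has one home in box 2: r2c4 ⇒ r2c4=6.
Step 6. [r6c4∈{4,7}] in col 4, 7 fits only at r6c4. So r6c4=7.
Step 7. [r5c5∈{4,5}] in box 5, 4 fits only at r5c5, so r5c5=4.
Step 8. [r8c7∈{5,8}] r8c7 is the only open cell in row 8 admitting 5, so r8c7=5.
Step 9. [r5c3∈{1,9}] across row 5, 1 lands solely at r5c3 ⇒ r5c3=1.
Step 10. [r6c3∈{8,9}] across box 4, 9 lands solely at r6c3 ⇒ r6c3=9.
Step 11. [r1c1∈{3,9}] in col 1, 3 fits only at r1c1, so r1c1=3.
Step 12. [r6c8∈{2}] only 2 remains possible at r6c8. So r6c8=2.
Step 13. [r7c8∈{7}] r7c8 has the single candidate 7, so r7c8=7.
Step 14. [r9c9∈{8}] r9c9's peers cover all but 8. So r9c9=8.
Step 15. [r9c5∈{5}] only 5 remains possible at r9c5 ⇒ r9c5=5.
Step 16. [r5c8∈{9}] r5c8's peers cover all but 9. So r5c8=9.
Step 17. [r2c8∈{3}] r2c8 is down to just 3. So r2c8=3.
Step 18. [r2c5∈{7}] only 7 remains possible at r2c5. So r2c5=7.
Step 19. [r5c7∈{7}] r5c7's peers cover all but 7 ⇒ r5c7=7.
Step 20. [r1c9∈{4,7}] col 9 places 7 nowhere but r1c9 ⇒ r1c9=7.
Step 21. [r1c7∈{4,6,9}] across row 1, 4 lands solely at r1c7. So r1c7=4.
Step 22. [r1c2∈{9}] r1c2 has the single candidate 9 ⇒ r1c2=9.
Step 23. [r2c2∈{2}] only 2 remains possible at r2c2 ⇒ r2c2=2.
Step 24. [r9c3∈{2,7}] across col 3, 2 lands solely at r9c3, so r9c3=2.
Step 25. [r3c3∈{6,7}] across col 3, 7 lands solely at r3c3 ⇒ r3c3=7.
Step 26. [r5c9∈{5}] only 5 remains possible at r5c9 ⇒ r5c9=5.
Step 27. [r6c7∈{8}] r6c7 has the single candidate 8, so r6c7=8.
Step 28. [r8c2∈{8}] r8c2 has the single candidate 8, so r8c2=8.
Step 29. [r9c1∈{9}] r9c1's peers cover all but 9 ⇒ r9c1=9.
Step 30. [r9c7∈{3}] r9c7 is down to just 3, so r9c7=3.
Step 31. [r4c4∈{5}] nothing but 5 survives at r4c4, so r4c4=5.
Step 32. [r9c4∈{4}] r9c4 is down to just 4 ⇒ r9c4=4.
Step 33. [r9c6∈{6}] only 6 remains possible at r9c6 ⇒ r9c6=6.
Step 34. [r9c8∈{1}] only 1 remains possible at r9c8, so r9c8=1.
Step 35. [r4c3∈{8}] only 8 remains possible at r4c3. So r4c3=8.
Step 36. [r1c5∈{8}] r1c5 has the single candidate 8 ⇒ r1c5=8.
Step 37. [r3c5∈{3}] r3c5 is down to just 3, so r3c5=3.
Step 38. [r6c9∈{4}] r6c9 is down to just 4, so r6c9=4.
Step 39. [r1c3∈{6}] nothing but 6 survives at r1c3. So r1c3=6.
Step 40. [r6c6∈{1}] r6c6 has the single candidate 1 ⇒ r6c6=1.
Step 41. [r2c7∈{9}] nothing but 9 survives at r2c7, so r2c7=9.
Step 42. [r3c2∈{1}] nothing but 1 survives at r3c2 ⇒ r3c2=1.
Step 43. [r9c2∈{7}] nothing but 7 survives at r9c2, so r9c2=7.
Step 44. [r7c7∈{2}] r7c7 has the single candidate 2, so r7c7=2.
Step 45. [r4c5∈{2}] nothing but 2 survives at r4c5 ⇒ r4c5=2.
Step 46. [r3c7∈{6}] r3c7's peers cover all but 6 ⇒ r3c7=6.
Step 47. [r2c3∈{5}] only 5 remains possible at r2c3 ⇒ r2c3=5.

Answer: 3 9 6 1 8 2 4 5 7 / 8 2 5 6 7 4 9 3 1 / 4 1 7 9 3 5 6 8 2 / 7 4 8 5 2 9 1 6 3 / 2 6 1 3 4 8 7 9 5 / 5 3 9 7 6 1 8 2 4 / 6 5 4 8 1 3 2 7 9 / 1 8 3 2 9 7 5 4 6 / 9 7 2 4 5 6 3 1 8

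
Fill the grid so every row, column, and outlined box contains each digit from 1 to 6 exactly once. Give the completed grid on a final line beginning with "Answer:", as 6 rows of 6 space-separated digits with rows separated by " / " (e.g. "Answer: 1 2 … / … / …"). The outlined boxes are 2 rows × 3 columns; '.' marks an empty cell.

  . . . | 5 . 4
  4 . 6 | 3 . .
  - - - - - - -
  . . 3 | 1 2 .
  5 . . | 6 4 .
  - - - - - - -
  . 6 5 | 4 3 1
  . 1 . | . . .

Step 1. [r1c1∈{1,2,3}] in col 1, 1 fits only at r1c1. So r1c1=1.
Step 2. [r1c3∈{2}] r1c3 is down to just 2 ⇒ r1c3=2.
Step 3. [r6c6∈{2,5,6}] across col 6, 6 lands solely at r6c6. So r6c6=6.
Step 4. [r6c1∈{2,3}] r6c1 is the only open cell in row 6 admitting 3, so r6c1=3.
Step 5. [r6c3∈{4}] r6c3 is down to just 4. So r6c3=4.
Step 6. [r2c6∈{2}] r2c6 has the single candidate 2. So r2c6=2.
Step 7. [r2c2∈{5}] r2c2 is down to just 5 ⇒ r2c2=5.
Step 8. [r4c6∈{3}] nothing but 3 survives at r4c6. So r4c6=3.
Step 9. [r2c5∈{1}] r2c5 has the single candidate 1. So r2c5=1.
Step 10. [r4c3∈{1}] nothing but 1 survives at r4c3, so r4c3=1.
Step 11. [r3c6∈{5}] r3c6 has the single candidate 5 ⇒ r3c6=5.
Step 12. [r3c1∈{6}] r3c1 is down to just 6. So r3c1=6.
Step 13. [r5c1∈{2}] only 2 remains possible at r5c1, so r5c1=2.
Step 14. [r1c2∈{3}] only 3 remains possible at r1c2, so r1c2=3.
Step 15. [r6c4∈{2}] only 2 remains possible at r6c4 ⇒ r6c4=2.
Step 16. [r3c2∈{4}] r3c2 is down to just 4 ⇒ r3c2=4.
Step 17. [r6c5∈{5}] r6c5 has the single candidate 5. So r6c5=5.
Step 18. [r4c2∈{2}] r4c2's peers cover all but 2. So r4c2=2.
Step 19. [r1c5∈{6}] r1c5 has the single candidate 6 ⇒ r1c5=6.

Answer: 1 3 2 5 6 4 / 4 5 6 3 1 2 / 6 4 3 1 2 5 / 5 2 1 6 4 3 / 2 6 5 4 3 1 / 3 1 4 2 5 6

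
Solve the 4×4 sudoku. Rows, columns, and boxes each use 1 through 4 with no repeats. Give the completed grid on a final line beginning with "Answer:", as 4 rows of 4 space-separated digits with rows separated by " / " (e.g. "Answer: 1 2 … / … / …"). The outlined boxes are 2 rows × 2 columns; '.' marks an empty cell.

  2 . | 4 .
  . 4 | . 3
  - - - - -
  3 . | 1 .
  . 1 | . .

Step 1. [r3c4∈{2,4}] row 3 places 4 nowhere but r3c4. So r3c4=4.
Step 2. [r4c4∈{2}] nothing but 2 survives at r4c4 ⇒ r4c4=2.
Step 3. [r1c4∈{1}] r1c4 has the single candidate 1 ⇒ r1c4=1.
Step 4. [r4c3∈{3}] only 3 remains possible at r4c3, so r4c3=3.
Step 5. [r3c2∈{2}] nothing but 2 survives at r3c2, so r3c2=2.
Step 6. [r4c1∈{4}] r4c1 has the single candidate 4 ⇒ r4c1=4.
Step 7. [r1c2∈{3}] r1c2 has the single candidate 3, so r1c2=3.
Step 8. [r2c1∈{1}] only 1 remains possible at r2c1. So r2c1=1.
Step 9. [r2c3∈{2}] nothing but 2 survives at r2c3. So r2c3=2.

Answer: 2 3 4 1 / 1 4 2 3 / 3 2 1 4 / 4 1 3 2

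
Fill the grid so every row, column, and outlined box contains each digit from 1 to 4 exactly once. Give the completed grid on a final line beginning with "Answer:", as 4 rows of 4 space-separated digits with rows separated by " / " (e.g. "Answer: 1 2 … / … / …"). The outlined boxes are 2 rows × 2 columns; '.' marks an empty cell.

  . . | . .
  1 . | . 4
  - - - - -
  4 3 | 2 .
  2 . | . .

Step 1. [r1c4∈{1,2,3}] across col 4, 2 lands solely at r1c4. So r1c4=2.
Step 2. [r4c3∈{1,3,4}] across row 4, 4 lands solely at r4c3. So r4c3=4.
Step 3. [r4c4∈{1,3}] in row 4, 3 fits only at r4c4, so r4c4=3.
Step 4. [r1c1∈{3}] nothing but 3 survives at r1c1, so r1c1=3.
Step 5. [r3c4∈{1}] only 1 remains possible at r3c4, so r3c4=1.
Step 6. [r2c2∈{2}] only 2 remains possible at r2c2. So r2c2=2.
Step 7. [r1c3∈{1}] r1c3 is down to just 1, so r1c3=1.
Step 8. [r1c2∈{4}] nothing but 4 survives at r1c2. So r1c2=4.
Step 9. [r4c2∈{1}] only 1 remains possible at r4c2, so r4c2=1.
Step 10. [r2c3∈{3}] nothing but 3 survives at r2c3 ⇒ r2c3=3.

Answer: 3 4 1 2 / 1 2 3 4 / 4 3 2 1 / 2 1 4 3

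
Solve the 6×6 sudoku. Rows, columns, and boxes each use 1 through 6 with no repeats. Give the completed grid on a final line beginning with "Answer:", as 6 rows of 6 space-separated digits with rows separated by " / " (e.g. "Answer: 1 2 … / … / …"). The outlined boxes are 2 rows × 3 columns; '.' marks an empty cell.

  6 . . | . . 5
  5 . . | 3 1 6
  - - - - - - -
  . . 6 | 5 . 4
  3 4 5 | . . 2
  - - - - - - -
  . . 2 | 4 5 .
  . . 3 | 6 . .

Step 1. [r5c1∈{1}] nothing but 1 survives at r5c1, so r5c1=1.
Step 2. [r1c3∈{1,4}] r1c3 is the only open cell in col 3 admitting 1. So r1c3=1.
Step 3. [r1c4∈{2}] r1c4 is down to just 2. So r1c4=2.
Step 4. [r2c2∈{2}] r2c2's peers cover all but 2 ⇒ r2c2=2.
Step 5. [r5c6∈{3}] r5c6 is down to just 3, so r5c6=3.
Step 6. [r1c5∈{4}] r1c5's peers cover all but 4. So r1c5=4.
Step 7. [r3c1∈{2}] r3c1 has the single candidate 2 ⇒ r3c1=2.
Step 8. [r5c2∈{6}] r5c2's peers cover all but 6, so r5c2=6.
Step 9. [r4c4∈{1}] only 1 remains possible at r4c4, so r4c4=1.
Step 10. [r2c3∈{4}] r2c3's peers cover all but 4. So r2c3=4.
Step 11. [r6c2∈{5}] r6c2 has the single candidate 5 ⇒ r6c2=5.
Step 12. [r6c1∈{4}] nothing but 4 survives at r6c1, so r6c1=4.
Step 13. [r6c5∈{2}] r6c5 has the single candidate 2 ⇒ r6c5=2.
Step 14. [r4c5∈{6}] r4c5 has the single candidate 6. So r4c5=6.
Step 15. [r3c5∈{3}] r3c5 is down to just 3. So r3c5=3.
Step 16. [r6c6∈{1}] nothing but 1 survives at r6c6. So r6c6=1.
Step 17. [r3c2∈{1}] nothing but 1 survives at r3c2 ⇒ r3c2=1.
Step 18. [r1c2∈{3}] nothing but 3 survives at r1c2. So r1c2=3.

Answer: 6 3 1 2 4 5 / 5 2 4 3 1 6 / 2 1 6 5 3 4 / 3 4 5 1 6 2 / 1 6 2 4 5 3 / 4 5 3 6 2 1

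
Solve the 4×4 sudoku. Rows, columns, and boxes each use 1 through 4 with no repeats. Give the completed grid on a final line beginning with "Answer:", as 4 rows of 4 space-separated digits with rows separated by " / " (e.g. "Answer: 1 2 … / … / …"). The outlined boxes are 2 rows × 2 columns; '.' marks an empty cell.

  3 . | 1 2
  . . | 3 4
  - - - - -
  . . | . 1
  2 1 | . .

Step 1. [r3c1∈{4}] r3c1 is down to just 4 ⇒ r3c1=4.
Step 2. [r4c4∈{3}] r4c4 is down to just 3. So r4c4=3.
Step 3. [r4c3∈{4}] r4c3 is down to just 4. So r4c3=4.
Step 4. [r2c1∈{1}] only 1 remains possible at r2c1. So r2c1=1.
Step 5. [r1c2∈{4}] nothing but 4 survives at r1c2 ⇒ r1c2=4.
Step 6. [r3c2∈{3}] r3c2 has the single candidate 3 ⇒ r3c2=3.
Step 7. [r3c3∈{2}] nothing but 2 survives at r3c3. So r3c3=2.
Step 8. [r2c2∈{2}] r2c2 is down to just 2, so r2c2=2.

Answer: 3 4 1 2 / 1 2 3 4 / 4 3 2 1 / 2 1 4 3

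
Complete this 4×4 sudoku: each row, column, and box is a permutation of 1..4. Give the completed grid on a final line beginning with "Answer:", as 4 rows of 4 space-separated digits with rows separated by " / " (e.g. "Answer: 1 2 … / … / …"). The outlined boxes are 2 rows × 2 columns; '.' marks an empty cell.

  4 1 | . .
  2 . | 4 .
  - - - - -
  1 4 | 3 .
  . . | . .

Step 1. [r3c4∈{2}] only 2 remains possible at r3c4, so r3c4=2.
Step 2. [r2c2∈{3}] only 3 remains possible at r2c2, so r2c2=3.
Step 3. [r4c4∈{1,4}] across row 4, 4 lands solely at r4c4. So r4c4=4.
Step 4. [r1c3∈{2}] r1c3's peers cover all but 2. So r1c3=2.
Step 5. [r4c3∈{1}] r4c3 has the single candidate 1. So r4c3=1.
Step 6. [r4c2∈{2}] only 2 remains possible at r4c2. So r4c2=2.
Step 7. [r1c4∈{3}] nothing but 3 survives at r1c4 ⇒ r1c4=3.
Step 8. [r4c1∈{3}] r4c1 has the single candidate 3 ⇒ r4c1=3.
Step 9. [r2c4∈{1}] only 1 remains possible at r2c4. So r2c4=1.

Answer: 4 1 2 3 / 2 3 4 1 / 1 4 3 2 / 3 2 1 4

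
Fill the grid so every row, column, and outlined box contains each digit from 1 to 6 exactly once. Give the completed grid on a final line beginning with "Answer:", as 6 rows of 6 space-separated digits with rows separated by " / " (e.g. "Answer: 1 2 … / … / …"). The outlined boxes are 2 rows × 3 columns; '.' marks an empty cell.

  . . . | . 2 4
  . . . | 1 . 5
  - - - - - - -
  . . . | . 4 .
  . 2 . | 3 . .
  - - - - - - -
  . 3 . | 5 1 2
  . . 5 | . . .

Step 1. [r1c4∈{6}] r1c4 has the single candidate 6. So r1c4=6.
Step 2. [r6c1∈{1,2,4,6}] across row 6, 2 lands solely at r6c1, so r6c1=2.
Step 3. [r6c2∈{1,4,6}] in row 6, 1 fits only at r6c2, so r6c2=1.
Step 4. [r2c5∈{3}] r2c5's peers cover all but 3 ⇒ r2c5=3.
Step 5. [r2c2∈{4,6}] across col 2, 4 lands solely at r2c2, so r2c2=4.
Step 6. [r3c2∈{5,6}] col 2 places 6 nowhere but r3c2, so r3c2=6.
Step 7. [r3c1∈{1,3,5}] across row 3, 5 lands solely at r3c1. So r3c1=5.
Step 8. [r3c3∈{1,3}] across row 3, 3 lands solely at r3c3. So r3c3=3.
Step 9. [r2c1∈{6}] r2c1 has the single candidate 6 ⇒ r2c1=6.
Step 10. [r1c3∈{1}] r1c3 is down to just 1, so r1c3=1.
Step 11. [r4c1∈{1,4}] r4c1 is the only open cell in col 1 admitting 1 ⇒ r4c1=1.
Step 12. [r4c6∈{6}] nothing but 6 survives at r4c6 ⇒ r4c6=6.
Step 13. [r5c3∈{4,6}] across row 5, 6 lands solely at r5c3, so r5c3=6.
Step 14. [r2c3∈{2}] r2c3 is down to just 2, so r2c3=2.
Step 15. [r5c1∈{4}] nothing but 4 survives at r5c1, so r5c1=4.
Step 16. [r3c6∈{1}] only 1 remains possible at r3c6, so r3c6=1.
Step 17. [r4c3∈{4}] r4c3 is down to just 4, so r4c3=4.
Step 18. [r6c5∈{6}] nothing but 6 survives at r6c5. So r6c5=6.
Step 19. [r4c5∈{5}] r4c5 has the single candidate 5, so r4c5=5.
Step 20. [r6c6∈{3}] r6c6 has the single candidate 3, so r6c6=3.
Step 21. [r6c4∈{4}] nothing but 4 survives at r6c4 ⇒ r6c4=4.
Step 22. [r1c2∈{5}] only 5 remains possible at r1c2. So r1c2=5.
Step 23. [r1c1∈{3}] r1c1's peers cover all but 3. So r1c1=3.
Step 24. [r3c4∈{2}] only 2 remains possible at r3c4. So r3c4=2.

Answer: 3 5 1 6 2 4 / 6 4 2 1 3 5 / 5 6 3 2 4 1 / 1 2 4 3 5 6 / 4 3 6 5 1 2 / 2 1 5 4 6 3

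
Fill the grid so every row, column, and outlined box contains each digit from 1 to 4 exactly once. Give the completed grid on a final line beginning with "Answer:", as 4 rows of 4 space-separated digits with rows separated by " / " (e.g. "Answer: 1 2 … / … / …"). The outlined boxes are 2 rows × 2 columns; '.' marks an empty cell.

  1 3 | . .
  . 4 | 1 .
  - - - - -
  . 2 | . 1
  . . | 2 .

Step 1. [r3c3∈{3,4}] in col 3, 3 fits only at r3c3. So r3c3=3.
Step 2. [r4c4∈{4}] r4c4 has the single candidate 4 ⇒ r4c4=4.
Step 3. [r2c4∈{2,3}] in row 2, 3 fits only at r2c4 ⇒ r2c4=3.
Step 4. [r1c3∈{4}] r1c3 has the single candidate 4. So r1c3=4.
Step 5. [r3c1∈{4}] r3c1 has the single candidate 4. So r3c1=4.
Step 6. [r4c2∈{1}] r4c2's peers cover all but 1 ⇒ r4c2=1.
Step 7. [r4c1∈{3}] r4c1's peers cover all but 3, so r4c1=3.
Step 8. [r2c1∈{2}] r2c1 is down to just 2. So r2c1=2.
Step 9. [r1c4∈{2}] r1c4 has the single candidate 2, so r1c4=2.

Answer: 1 3 4 2 / 2 4 1 3 / 4 2 3 1 / 3 1 2 4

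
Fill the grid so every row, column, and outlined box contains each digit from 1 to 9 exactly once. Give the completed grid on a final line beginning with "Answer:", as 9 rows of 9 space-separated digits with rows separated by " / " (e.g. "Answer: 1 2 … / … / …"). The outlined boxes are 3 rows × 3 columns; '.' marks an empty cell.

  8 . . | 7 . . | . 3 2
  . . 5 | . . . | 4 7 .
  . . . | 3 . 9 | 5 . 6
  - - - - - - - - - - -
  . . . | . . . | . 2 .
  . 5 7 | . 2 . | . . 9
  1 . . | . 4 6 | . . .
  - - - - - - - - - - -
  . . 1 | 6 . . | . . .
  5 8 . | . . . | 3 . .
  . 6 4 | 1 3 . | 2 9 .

Step 1. [r5c4∈{8}] nothing but 8 survives at r5c4. So r5c4=8.
Step 2. [r3c3∈{2}] r3c3's peers cover all but 2 ⇒ r3c3=2.
Step 3. [r8c3∈{9}] r8c3 is down to just 9. So r8c3=9.
Step 4. [r8c5∈{7}] r8c5 has the single candidate 7. So r8c5=7.
Step 5. [r8c4∈{2,4}] 4 has one home in col 4: r8c4, so r8c4=4.
Step 6. [r4c6∈{1,3,5,7}] 7 has one home in col 6: r4c6. So r4c6=7.
Step 7. [r7c1∈{2,3,7}] r7c1 is the only open cell in col 1 admitting 2, so r7c1=2.
Step 8. [r7c2∈{3,7}] row 7 places 3 nowhere but r7c2 ⇒ r7c2=3.
Step 9. [r2c1∈{3,6,9}] row 2 places 3 nowhere but r2c1. So r2c1=3.
Step 10. [r4c1∈{4,6,9}] col 1 places 9 nowhere but r4c1 ⇒ r4c1=9.
Step 11. [r4c2∈{4}] r4c2 has the single candidate 4, so r4c2=4.
Step 12. [r7c9∈{4,5,7,8}] across col 9, 4 lands solely at r7c9, so r7c9=4.
Step 13. [r2c5∈{1,6,8}] across row 2, 6 lands solely at r2c5, so r2c5=6.
Step 14. [r5c1∈{6}] r5c1 has the single candidate 6, so r5c1=6.
Step 15. [r5c7∈{1}] r5c7 is down to just 1. So r5c7=1.
Step 16. [r7c7∈{7,8}] across row 7, 7 lands solely at r7c7 ⇒ r7c7=7.
Step 17. [r6c7∈{8}] only 8 remains possible at r6c7 ⇒ r6c7=8.
Step 18. [r6c8∈{5}] nothing but 5 survives at r6c8, so r6c8=5.
Step 19. [r7c8∈{8}] r7c8 is down to just 8 ⇒ r7c8=8.
Step 20. [r3c8∈{1}] nothing but 1 survives at r3c8 ⇒ r3c8=1.
Step 21. [r7c6∈{5}] nothing but 5 survives at r7c6 ⇒ r7c6=5.
Step 22. [r4c9∈{3}] nothing but 3 survives at r4c9, so r4c9=3.
Step 23. [r1c5∈{1,5}] row 1 places 5 nowhere but r1c5. So r1c5=5.
Step 24. [r2c2∈{1,9}] 9 has one home in row 2: r2c2. So r2c2=9.
Step 25. [r2c6∈{1,2,8}] 1 has one home in row 2: r2c6 ⇒ r2c6=1.
Step 26. [r3c1∈{4,7}] 4 has one home in row 3: r3c1, so r3c1=4.
Step 27. [r9c6∈{8}] nothing but 8 survives at r9c6. So r9c6=8.
Step 28. [r5c6∈{3}] nothing but 3 survives at r5c6 ⇒ r5c6=3.
Step 29. [r1c2∈{1}] r1c2 has the single candidate 1 ⇒ r1c2=1.
Step 30. [r1c7∈{9}] r1c7 is down to just 9, so r1c7=9.
Step 31. [r8c9∈{1}] r8c9's peers cover all but 1, so r8c9=1.
Step 32. [r9c1∈{7}] r9c1 is down to just 7, so r9c1=7.
Step 33. [r6c3∈{3}] r6c3 has the single candidate 3. So r6c3=3.
Step 34. [r1c3∈{6}] nothing but 6 survives at r1c3. So r1c3=6.
Step 35. [r8c6∈{2}] r8c6's peers cover all but 2, so r8c6=2.
Step 36. [r4c7∈{6}] r4c7 is down to just 6 ⇒ r4c7=6.
Step 37. [r9c9∈{5}] r9c9 is down to just 5, so r9c9=5.
Step 38. [r3c5∈{8}] r3c5 is down to just 8, so r3c5=8.
Step 39. [r6c2∈{2}] nothing but 2 survives at r6c2, so r6c2=2.
Step 40. [r4c5∈{1}] r4c5 has the single candidate 1. So r4c5=1.
Step 41. [r8c8∈{6}] only 6 remains possible at r8c8, so r8c8=6.
Step 42. [r3c2∈{7}] r3c2 has the single candidate 7, so r3c2=7.
Step 43. [r2c9∈{8}] r2c9's peers cover all but 8. So r2c9=8.
Step 44. [r5c8∈{4}] nothing but 4 survives at r5c8, so r5c8=4.
Step 45. [r2c4∈{2}] only 2 remains possible at r2c4 ⇒ r2c4=2.
Step 46. [r7c5∈{9}] r7c5 has the single candidate 9. So r7c5=9.
Step 47. [r4c3∈{8}] r4c3 is down to just 8 ⇒ r4c3=8.
Step 48. [r6c9∈{7}] nothing but 7 survives at r6c9, so r6c9=7.
Step 49. [r6c4∈{9}] r6c4 has the single candidate 9 ⇒ r6c4=9.
Step 50. [r4c4∈{5}] only 5 remains possible at r4c4 ⇒ r4c4=5.
Step 51. [r1c6∈{4}] r1c6 has the single candidate 4 ⇒ r1c6=4.

Answer: 8 1 6 7 5 4 9 3 2 / 3 9 5 2 6 1 4 7 8 / 4 7 2 3 8 9 5 1 6 / 9 4 8 5 1 7 6 2 3 / 6 5 7 8 2 3 1 4 9 / 1 2 3 9 4 6 8 5 7 / 2 3 1 6 9 5 7 8 4 / 5 8 9 4 7 2 3 6 1 / 7 6 4 1 3 8 2 9 5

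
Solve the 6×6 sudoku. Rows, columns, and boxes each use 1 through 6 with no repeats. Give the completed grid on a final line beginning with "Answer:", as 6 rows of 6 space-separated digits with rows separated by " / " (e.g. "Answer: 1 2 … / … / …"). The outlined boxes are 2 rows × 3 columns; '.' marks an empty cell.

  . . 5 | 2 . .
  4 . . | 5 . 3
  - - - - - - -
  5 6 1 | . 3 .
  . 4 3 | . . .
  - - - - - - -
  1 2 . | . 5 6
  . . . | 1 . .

Step 1. [r3c6∈{2,4}] row 3 places 2 nowhere but r3c6, so r3c6=2.
Step 2. [r6c6∈{4}] only 4 remains possible at r6c6. So r6c6=4.
Step 3. [r1c6∈{1}] r1c6's peers cover all but 1. So r1c6=1.
Step 4. [r2c5∈{6}] r2c5 has the single candidate 6 ⇒ r2c5=6.
Step 5. [r1c2∈{3}] r1c2's peers cover all but 3. So r1c2=3.
Step 6. [r6c3∈{6}] r6c3 has the single candidate 6, so r6c3=6.
Step 7. [r6c5∈{2}] r6c5 is down to just 2. So r6c5=2.
Step 8. [r3c4∈{4}] only 4 remains possible at r3c4. So r3c4=4.
Step 9. [r4c5∈{1}] r4c5's peers cover all but 1. So r4c5=1.
Step 10. [r1c1∈{6}] r1c1 has the single candidate 6, so r1c1=6.
Step 11. [r4c6∈{5}] r4c6 is down to just 5 ⇒ r4c6=5.
Step 12. [r2c3∈{2}] r2c3 is down to just 2 ⇒ r2c3=2.
Step 13. [r5c3∈{4}] nothing but 4 survives at r5c3. So r5c3=4.
Step 14. [r2c2∈{1}] r2c2 has the single candidate 1 ⇒ r2c2=1.
Step 15. [r4c4∈{6}] r4c4 has the single candidate 6, so r4c4=6.
Step 16. [r4c1∈{2}] r4c1's peers cover all but 2. So r4c1=2.
Step 17. [r1c5∈{4}] r1c5 has the single candidate 4. So r1c5=4.
Step 18. [r5c4∈{3}] r5c4 has the single candidate 3, so r5c4=3.
Step 19. [r6c1∈{3}] r6c1 is down to just 3, so r6c1=3.
Step 20. [r6c2∈{5}] r6c2 has the single candidate 5, so r6c2=5.

Answer: 6 3 5 2 4 1 / 4 1 2 5 6 3 / 5 6 1 4 3 2 / 2 4 3 6 1 5 / 1 2 4 3 5 6 / 3 5 6 1 2 4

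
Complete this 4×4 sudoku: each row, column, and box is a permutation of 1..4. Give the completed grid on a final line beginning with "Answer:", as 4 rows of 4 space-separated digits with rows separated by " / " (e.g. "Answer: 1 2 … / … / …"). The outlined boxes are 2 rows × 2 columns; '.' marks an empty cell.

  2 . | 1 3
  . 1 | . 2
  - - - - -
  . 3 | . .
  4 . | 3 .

Step 1. [r3c4∈{1,4}] across col 4, 4 lands solely at r3c4, so r3c4=4.
Step 2. [r4c2∈{2}] r4c2 is down to just 2. So r4c2=2.
Step 3. [r1c2∈{4}] r1c2 has the single candidate 4, so r1c2=4.
Step 4. [r3c3∈{2}] r3c3 is down to just 2, so r3c3=2.
Step 5. [r2c3∈{4}] nothing but 4 survives at r2c3, so r2c3=4.
Step 6. [r2c1∈{3}] r2c1 has the single candidate 3. So r2c1=3.
Step 7. [r4c4∈{1}] r4c4 is down to just 1, so r4c4=1.
Step 8. [r3c1∈{1}] nothing but 1 survives at r3c1. So r3c1=1.

Answer: 2 4 1 3 / 3 1 4 2 / 1 3 2 4 / 4 2 3 1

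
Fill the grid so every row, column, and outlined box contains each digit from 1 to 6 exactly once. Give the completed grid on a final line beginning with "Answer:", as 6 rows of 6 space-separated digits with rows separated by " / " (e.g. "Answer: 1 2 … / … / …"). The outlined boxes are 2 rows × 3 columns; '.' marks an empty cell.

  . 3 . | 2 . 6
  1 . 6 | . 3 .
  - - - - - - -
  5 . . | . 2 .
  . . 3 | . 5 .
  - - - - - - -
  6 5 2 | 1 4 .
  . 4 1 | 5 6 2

Step 1. [r3c3∈{4}] nothing but 4 survives at r3c3. So r3c3=4.
Step 2. [r3c4∈{3,6}] 3 has one home in col 4: r3c4 ⇒ r3c4=3.
Step 3. [r3c6∈{1}] r3c6 has the single candidate 1, so r3c6=1.
Step 4. [r4c4∈{4,6}] in col 4, 6 fits only at r4c4. So r4c4=6.
Step 5. [r2c2∈{2}] r2c2 is down to just 2. So r2c2=2.
Step 6. [r2c4∈{4}] only 4 remains possible at r2c4 ⇒ r2c4=4.
Step 7. [r6c1∈{3}] r6c1 is down to just 3. So r6c1=3.
Step 8. [r1c3∈{5}] r1c3 is down to just 5 ⇒ r1c3=5.
Step 9. [r4c2∈{1}] r4c2 is down to just 1. So r4c2=1.
Step 10. [r2c6∈{5}] only 5 remains possible at r2c6. So r2c6=5.
Step 11. [r3c2∈{6}] only 6 remains possible at r3c2, so r3c2=6.
Step 12. [r1c1∈{4}] nothing but 4 survives at r1c1, so r1c1=4.
Step 13. [r4c6∈{4}] nothing but 4 survives at r4c6. So r4c6=4.
Step 14. [r5c6∈{3}] r5c6 is down to just 3, so r5c6=3.
Step 15. [r4c1∈{2}] only 2 remains possible at r4c1 ⇒ r4c1=2.
Step 16. [r1c5∈{1}] only 1 remains possible at r1c5. So r1c5=1.

Answer: 4 3 5 2 1 6 / 1 2 6 4 3 5 / 5 6 4 3 2 1 / 2 1 3 6 5 4 / 6 5 2 1 4 3 / 3 4 1 5 6 2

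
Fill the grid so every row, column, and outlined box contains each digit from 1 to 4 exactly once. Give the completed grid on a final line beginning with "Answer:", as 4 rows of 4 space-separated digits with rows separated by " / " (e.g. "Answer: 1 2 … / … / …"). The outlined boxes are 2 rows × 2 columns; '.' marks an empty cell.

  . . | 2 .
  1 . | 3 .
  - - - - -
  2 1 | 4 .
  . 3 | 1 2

Step 1. [r1c2∈{4}] nothing but 4 survives at r1c2 ⇒ r1c2=4.
Step 2. [r3c4∈{3}] nothing but 3 survives at r3c4 ⇒ r3c4=3.
Step 3. [r2c2∈{2}] nothing but 2 survives at r2c2, so r2c2=2.
Step 4. [r1c1∈{3}] nothing but 3 survives at r1c1. So r1c1=3.
Step 5. [r4c1∈{4}] r4c1 has the single candidate 4 ⇒ r4c1=4.
Step 6. [r1c4∈{1}] r1c4 has the single candidate 1. So r1c4=1.
Step 7. [r2c4∈{4}] r2c4 has the single candidate 4. So r2c4=4.

Answer: 3 4 2 1 / 1 2 3 4 / 2 1 4 3 / 4 3 1 2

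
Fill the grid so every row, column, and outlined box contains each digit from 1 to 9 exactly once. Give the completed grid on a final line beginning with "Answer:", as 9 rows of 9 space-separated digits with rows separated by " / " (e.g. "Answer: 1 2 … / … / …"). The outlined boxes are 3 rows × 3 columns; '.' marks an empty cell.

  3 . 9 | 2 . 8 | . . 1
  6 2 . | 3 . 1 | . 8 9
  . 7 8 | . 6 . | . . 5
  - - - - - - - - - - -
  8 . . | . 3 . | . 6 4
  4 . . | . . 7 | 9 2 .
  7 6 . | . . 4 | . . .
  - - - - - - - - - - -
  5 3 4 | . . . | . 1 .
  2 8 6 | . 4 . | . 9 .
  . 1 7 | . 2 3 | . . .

Step 1. [r5c2∈{5}] r5c2's peers cover all but 5, so r5c2=5.
Step 2. [r2c7∈{4,7}] in row 2, 4 fits only at r2c7, so r2c7=4.
Step 3. [r7c6∈{6,9}] in col 6, 6 fits only at r7c6 ⇒ r7c6=6.
Step 4. [r4c7∈{1,5,7}] in row 4, 7 fits only at r4c7. So r4c7=7.
Step 5. [r6c7∈{1,3,5,8}] across col 7, 1 lands solely at r6c7 ⇒ r6c7=1.
Step 6. [r5c5∈{1,8}] r5c5 is the only open cell in col 5 admitting 1. So r5c5=1.
Step 7. [r6c8∈{3,5}] box 6 places 5 nowhere but r6c8, so r6c8=5.
Step 8. [r8c6∈{5}] r8c6's peers cover all but 5. So r8c6=5.
Step 9. [r2c5∈{5,7}] in row 2, 7 fits only at r2c5 ⇒ r2c5=7.
Step 10. [r7c9∈{2,7,8}] in col 9, 2 fits only at r7c9. So r7c9=2.
Step 11. [r7c7∈{8}] only 8 remains possible at r7c7 ⇒ r7c7=8.
Step 12. [r6c5∈{8,9}] col 5 places 8 nowhere but r6c5 ⇒ r6c5=8.
Step 13. [r6c4∈{9}] nothing but 9 survives at r6c4. So r6c4=9.
Step 14. [r6c9∈{3}] r6c9 is down to just 3 ⇒ r6c9=3.
Step 15. [r3c7∈{2,3}] 2 has one home in row 3: r3c7, so r3c7=2.
Step 16. [r6c3∈{2}] only 2 remains possible at r6c3. So r6c3=2.
Step 17. [r8c4∈{1,7}] 1 has one home in row 8: r8c4, so r8c4=1.
Step 18. [r9c7∈{5,6}] r9c7 is the only open cell in row 9 admitting 5, so r9c7=5.
Step 19. [r9c8∈{4}] r9c8's peers cover all but 4 ⇒ r9c8=4.
Step 20. [r8c9∈{7}] nothing but 7 survives at r8c9, so r8c9=7.
Step 21. [r3c8∈{3}] r3c8 is down to just 3, so r3c8=3.
Step 22. [r4c2∈{9}] nothing but 9 survives at r4c2 ⇒ r4c2=9.
Step 23. [r8c7∈{3}] r8c7 has the single candidate 3. So r8c7=3.
Step 24. [r1c2∈{4}] r1c2's peers cover all but 4, so r1c2=4.
Step 25. [r9c9∈{6}] r9c9 has the single candidate 6 ⇒ r9c9=6.
Step 26. [r5c9∈{8}] only 8 remains possible at r5c9. So r5c9=8.
Step 27. [r1c5∈{5}] r1c5 has the single candidate 5, so r1c5=5.
Step 28. [r5c3∈{3}] r5c3 is down to just 3, so r5c3=3.
Step 29. [r3c6∈{9}] nothing but 9 survives at r3c6, so r3c6=9.
Step 30. [r4c4∈{5}] nothing but 5 survives at r4c4. So r4c4=5.
Step 31. [r3c1∈{1}] r3c1's peers cover all but 1, so r3c1=1.
Step 32. [r2c3∈{5}] nothing but 5 survives at r2c3 ⇒ r2c3=5.
Step 33. [r7c5∈{9}] r7c5 is down to just 9 ⇒ r7c5=9.
Step 34. [r3c4∈{4}] r3c4 is down to just 4 ⇒ r3c4=4.
Step 35. [r9c4∈{8}] only 8 remains possible at r9c4, so r9c4=8.
Step 36. [r7c4∈{7}] only 7 remains possible at r7c4, so r7c4=7.
Step 37. [r5c4∈{6}] only 6 remains possible at r5c4 ⇒ r5c4=6.
Step 38. [r4c6∈{2}] r4c6's peers cover all but 2, so r4c6=2.
Step 39. [r4c3∈{1}] r4c3 is down to just 1, so r4c3=1.
Step 40. [r9c1∈{9}] only 9 remains possible at r9c1. So r9c1=9.
Step 41. [r1c7∈{6}] nothing but 6 survives at r1c7, so r1c7=6.
Step 42. [r1c8∈{7}] r1c8 is down to just 7. So r1c8=7.

Answer: 3 4 9 2 5 8 6 7 1 / 6 2 5 3 7 1 4 8 9 / 1 7 8 4 6 9 2 3 5 / 8 9 1 5 3 2 7 6 4 / 4 5 3 6 1 7 9 2 8 / 7 6 2 9 8 4 1 5 3 / 5 3 4 7 9 6 8 1 2 / 2 8 6 1 4 5 3 9 7 / 9 1 7 8 2 3 5 4 6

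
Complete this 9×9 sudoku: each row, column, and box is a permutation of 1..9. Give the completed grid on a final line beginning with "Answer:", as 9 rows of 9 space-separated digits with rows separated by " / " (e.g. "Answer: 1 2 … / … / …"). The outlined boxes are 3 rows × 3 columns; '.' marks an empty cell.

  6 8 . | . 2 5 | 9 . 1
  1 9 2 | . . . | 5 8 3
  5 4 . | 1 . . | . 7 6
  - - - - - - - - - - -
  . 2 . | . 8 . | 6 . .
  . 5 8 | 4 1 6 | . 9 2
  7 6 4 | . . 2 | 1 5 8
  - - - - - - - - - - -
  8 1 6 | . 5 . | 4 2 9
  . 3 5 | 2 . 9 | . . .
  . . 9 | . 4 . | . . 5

Step 1. [r9c4∈{3,6,7,8}] across col 4, 8 lands solely at r9c4 ⇒ r9c4=8.
Step 2. [r3c3∈{3}] r3c3 is down to just 3, so r3c3=3.
Step 3. [r8c9∈{7}] r8c9 has the single candidate 7 ⇒ r8c9=7.
Step 4. [r2c5∈{6,7}] across col 5, 7 lands solely at r2c5 ⇒ r2c5=7.
Step 5. [r6c5∈{3,9}] col 5 places 3 nowhere but r6c5 ⇒ r6c5=3.
Step 6. [r9c7∈{3}] r9c7 has the single candidate 3. So r9c7=3.
Step 7. [r4c6∈{7}] r4c6's peers cover all but 7 ⇒ r4c6=7.
Step 8. [r4c1∈{3,9}] 9 has one home in col 1: r4c1, so r4c1=9.
Step 9. [r9c8∈{1,6}] 6 has one home in row 9: r9c8 ⇒ r9c8=6.
Step 10. [r4c9∈{4}] r4c9 has the single candidate 4, so r4c9=4.
Step 11. [r7c4∈{3,7}] r7c4 is the only open cell in row 7 admitting 7 ⇒ r7c4=7.
Step 12. [r7c6∈{3}] r7c6 is down to just 3. So r7c6=3.
Step 13. [r3c6∈{8}] only 8 remains possible at r3c6, so r3c6=8.
Step 14. [r8c8∈{1}] r8c8's peers cover all but 1. So r8c8=1.
Step 15. [r4c3∈{1}] only 1 remains possible at r4c3 ⇒ r4c3=1.
Step 16. [r4c4∈{5}] only 5 remains possible at r4c4 ⇒ r4c4=5.
Step 17. [r1c8∈{4}] only 4 remains possible at r1c8. So r1c8=4.
Step 18. [r1c3∈{7}] r1c3's peers cover all but 7. So r1c3=7.
Step 19. [r5c1∈{3}] r5c1 is down to just 3, so r5c1=3.
Step 20. [r6c4∈{9}] r6c4 is down to just 9. So r6c4=9.
Step 21. [r3c7∈{2}] r3c7 has the single candidate 2, so r3c7=2.
Step 22. [r2c4∈{6}] r2c4's peers cover all but 6. So r2c4=6.
Step 23. [r9c1∈{2}] r9c1 has the single candidate 2, so r9c1=2.
Step 24. [r5c7∈{7}] r5c7 is down to just 7 ⇒ r5c7=7.
Step 25. [r9c6∈{1}] only 1 remains possible at r9c6 ⇒ r9c6=1.
Step 26. [r8c7∈{8}] r8c7 has the single candidate 8. So r8c7=8.
Step 27. [r9c2∈{7}] r9c2 has the single candidate 7. So r9c2=7.
Step 28. [r4c8∈{3}] r4c8 has the single candidate 3. So r4c8=3.
Step 29. [r2c6∈{4}] nothing but 4 survives at r2c6. So r2c6=4.
Step 30. [r3c5∈{9}] only 9 remains possible at r3c5, so r3c5=9.
Step 31. [r8c1∈{4}] r8c1's peers cover all but 4 ⇒ r8c1=4.
Step 32. [r1c4∈{3}] only 3 remains possible at r1c4 ⇒ r1c4=3.
Step 33. [r8c5∈{6}] r8c5 is down to just 6 ⇒ r8c5=6.

Answer: 6 8 7 3 2 5 9 4 1 / 1 9 2 6 7 4 5 8 3 / 5 4 3 1 9 8 2 7 6 / 9 2 1 5 8 7 6 3 4 / 3 5 8 4 1 6 7 9 2 / 7 6 4 9 3 2 1 5 8 / 8 1 6 7 5 3 4 2 9 / 4 3 5 2 6 9 8 1 7 / 2 7 9 8 4 1 3 6 5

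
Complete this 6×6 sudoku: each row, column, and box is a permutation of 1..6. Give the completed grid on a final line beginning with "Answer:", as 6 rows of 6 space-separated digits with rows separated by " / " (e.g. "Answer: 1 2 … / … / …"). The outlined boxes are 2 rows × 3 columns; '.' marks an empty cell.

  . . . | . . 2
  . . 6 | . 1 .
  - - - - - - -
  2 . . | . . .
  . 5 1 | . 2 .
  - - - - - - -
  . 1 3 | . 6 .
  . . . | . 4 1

Step 1. [r6c4∈{2,3,5}] across row 6, 3 lands solely at r6c4, so r6c4=3.
Step 2. [r3c3∈{4}] nothing but 4 survives at r3c3. So r3c3=4.
Step 3. [r1c3∈{5}] r1c3 has the single candidate 5. So r1c3=5.
Step 4. [r5c6∈{5}] nothing but 5 survives at r5c6, so r5c6=5.
Step 5. [r1c5∈{3}] r1c5 is down to just 3 ⇒ r1c5=3.
Step 6. [r2c6∈{4}] r2c6 is down to just 4. So r2c6=4.
Step 7. [r2c2∈{2,3}] r2c2 is the only open cell in row 2 admitting 2. So r2c2=2.
Step 8. [r3c2∈{3,6}] across col 2, 3 lands solely at r3c2, so r3c2=3.
Step 9. [r4c1∈{6}] nothing but 6 survives at r4c1. So r4c1=6.
Step 10. [r3c4∈{1,5,6}] across row 3, 1 lands solely at r3c4. So r3c4=1.
Step 11. [r5c1∈{4}] r5c1's peers cover all but 4. So r5c1=4.
Step 12. [r5c4∈{2}] nothing but 2 survives at r5c4, so r5c4=2.
Step 13. [r3c5∈{5}] only 5 remains possible at r3c5. So r3c5=5.
Step 14. [r6c2∈{6}] nothing but 6 survives at r6c2, so r6c2=6.
Step 15. [r4c6∈{3}] r4c6's peers cover all but 3, so r4c6=3.
Step 16. [r1c2∈{4}] r1c2's peers cover all but 4, so r1c2=4.
Step 17. [r3c6∈{6}] only 6 remains possible at r3c6, so r3c6=6.
Step 18. [r4c4∈{4}] nothing but 4 survives at r4c4. So r4c4=4.
Step 19. [r1c1∈{1}] r1c1 is down to just 1. So r1c1=1.
Step 20. [r1c4∈{6}] r1c4 is down to just 6. So r1c4=6.
Step 21. [r2c4∈{5}] r2c4 has the single candidate 5 ⇒ r2c4=5.
Step 22. [r6c3∈{2}] r6c3 is down to just 2, so r6c3=2.
Step 23. [r2c1∈{3}] r2c1 is down to just 3 ⇒ r2c1=3.
Step 24. [r6c1∈{5}] r6c1's peers cover all but 5 ⇒ r6c1=5.

Answer: 1 4 5 6 3 2 / 3 2 6 5 1 4 / 2 3 4 1 5 6 / 6 5 1 4 2 3 / 4 1 3 2 6 5 / 5 6 2 3 4 1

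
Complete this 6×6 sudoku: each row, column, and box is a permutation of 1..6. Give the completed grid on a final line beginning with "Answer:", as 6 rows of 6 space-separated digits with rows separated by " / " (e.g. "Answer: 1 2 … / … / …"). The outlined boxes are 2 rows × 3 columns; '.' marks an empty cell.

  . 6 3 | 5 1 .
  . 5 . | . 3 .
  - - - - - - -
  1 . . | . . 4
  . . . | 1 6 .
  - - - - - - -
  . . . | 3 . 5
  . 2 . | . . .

Step 1. [r1c1∈{2,4}] across row 1, 4 lands solely at r1c1 ⇒ r1c1=4.
Step 2. [r3c4∈{2}] r3c4's peers cover all but 2, so r3c4=2.
Step 3. [r5c2∈{1,4}] r5c2 is the only open cell in col 2 admitting 1. So r5c2=1.
Step 4. [r5c1∈{6}] r5c1 is down to just 6. So r5c1=6.
Step 5. [r6c5∈{4}] r6c5 has the single candidate 4. So r6c5=4.
Step 6. [r2c1∈{2}] only 2 remains possible at r2c1. So r2c1=2.
Step 7. [r6c3∈{5}] r6c3 is down to just 5 ⇒ r6c3=5.
Step 8. [r6c4∈{6}] r6c4 has the single candidate 6, so r6c4=6.
Step 9. [r4c6∈{3}] r4c6's peers cover all but 3, so r4c6=3.
Step 10. [r5c3∈{4}] r5c3 is down to just 4, so r5c3=4.
Step 11. [r1c6∈{2}] nothing but 2 survives at r1c6. So r1c6=2.
Step 12. [r3c5∈{5}] r3c5 has the single candidate 5, so r3c5=5.
Step 13. [r4c3∈{2}] r4c3's peers cover all but 2. So r4c3=2.
Step 14. [r5c5∈{2}] only 2 remains possible at r5c5, so r5c5=2.
Step 15. [r3c3∈{6}] r3c3's peers cover all but 6 ⇒ r3c3=6.
Step 16. [r4c2∈{4}] only 4 remains possible at r4c2 ⇒ r4c2=4.
Step 17. [r2c3∈{1}] r2c3 is down to just 1 ⇒ r2c3=1.
Step 18. [r6c1∈{3}] r6c1's peers cover all but 3 ⇒ r6c1=3.
Step 19. [r2c6∈{6}] r2c6 has the single candidate 6 ⇒ r2c6=6.
Step 20. [r4c1∈{5}] only 5 remains possible at r4c1, so r4c1=5.
Step 21. [r3c2∈{3}] only 3 remains possible at r3c2 ⇒ r3c2=3.
Step 22. [r2c4∈{4}] only 4 remains possible at r2c4 ⇒ r2c4=4.
Step 23. [r6c6∈{1}] r6c6's peers cover all but 1. So r6c6=1.

Answer: 4 6 3 5 1 2 / 2 5 1 4 3 6 / 1 3 6 2 5 4 / 5 4 2 1 6 3 / 6 1 4 3 2 5 / 3 2 5 6 4 1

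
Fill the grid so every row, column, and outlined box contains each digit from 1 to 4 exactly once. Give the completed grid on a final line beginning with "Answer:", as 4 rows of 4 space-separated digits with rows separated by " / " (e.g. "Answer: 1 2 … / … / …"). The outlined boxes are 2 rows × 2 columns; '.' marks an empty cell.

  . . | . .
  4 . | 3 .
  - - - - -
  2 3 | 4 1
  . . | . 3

Step 1. [r2c2∈{1,2}] 1 has one home in row 2: r2c2, so r2c2=1.
Step 2. [r2c4∈{2}] r2c4 is down to just 2, so r2c4=2.
Step 3. [r1c4∈{4}] nothing but 4 survives at r1c4. So r1c4=4.
Step 4. [r1c3∈{1}] r1c3's peers cover all but 1 ⇒ r1c3=1.
Step 5. [r1c2∈{2}] r1c2's peers cover all but 2 ⇒ r1c2=2.
Step 6. [r4c1∈{1}] only 1 remains possible at r4c1, so r4c1=1.
Step 7. [r4c2∈{4}] r4c2 is down to just 4, so r4c2=4.
Step 8. [r1c1∈{3}] r1c1's peers cover all but 3, so r1c1=3.
Step 9. [r4c3∈{2}] nothing but 2 survives at r4c3. So r4c3=2.

Answer: 3 2 1 4 / 4 1 3 2 / 2 3 4 1 / 1 4 2 3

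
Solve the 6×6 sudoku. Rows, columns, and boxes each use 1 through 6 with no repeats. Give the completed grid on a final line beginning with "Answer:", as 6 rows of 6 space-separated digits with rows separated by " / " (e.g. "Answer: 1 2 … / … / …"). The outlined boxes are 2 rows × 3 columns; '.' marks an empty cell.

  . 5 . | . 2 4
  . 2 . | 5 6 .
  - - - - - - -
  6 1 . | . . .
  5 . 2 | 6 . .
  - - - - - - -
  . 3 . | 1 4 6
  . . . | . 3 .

Step 1. [r3c3∈{3,4}] r3c3 is the only open cell in box 3 admitting 3 ⇒ r3c3=3.
Step 2. [r2c6∈{1,3}] r2c6 is the only open cell in box 2 admitting 1, so r2c6=1.
Step 3. [r6c6∈{2,5}] 5 has one home in box 6: r6c6. So r6c6=5.
Step 4. [r6c2∈{4,6}] r6c2 is the only open cell in col 2 admitting 6, so r6c2=6.
Step 5. [r6c4∈{2}] only 2 remains possible at r6c4, so r6c4=2.
Step 6. [r2c3∈{4}] nothing but 4 survives at r2c3 ⇒ r2c3=4.
Step 7. [r6c3∈{1}] r6c3 has the single candidate 1. So r6c3=1.
Step 8. [r2c1∈{3}] r2c1's peers cover all but 3. So r2c1=3.
Step 9. [r1c3∈{6}] only 6 remains possible at r1c3. So r1c3=6.
Step 10. [r3c4∈{4}] r3c4's peers cover all but 4 ⇒ r3c4=4.
Step 11. [r3c6∈{2}] only 2 remains possible at r3c6 ⇒ r3c6=2.
Step 12. [r1c4∈{3}] r1c4 is down to just 3 ⇒ r1c4=3.
Step 13. [r4c2∈{4}] only 4 remains possible at r4c2, so r4c2=4.
Step 14. [r4c6∈{3}] r4c6 has the single candidate 3 ⇒ r4c6=3.
Step 15. [r3c5∈{5}] nothing but 5 survives at r3c5. So r3c5=5.
Step 16. [r5c3∈{5}] nothing but 5 survives at r5c3, so r5c3=5.
Step 17. [r1c1∈{1}] nothing but 1 survives at r1c1, so r1c1=1.
Step 18. [r5c1∈{2}] r5c1 is down to just 2. So r5c1=2.
Step 19. [r6c1∈{4}] r6c1 is down to just 4, so r6c1=4.
Step 20. [r4c5∈{1}] nothing but 1 survives at r4c5, so r4c5=1.

Answer: 1 5 6 3 2 4 / 3 2 4 5 6 1 / 6 1 3 4 5 2 / 5 4 2 6 1 3 / 2 3 5 1 4 6 / 4 6 1 2 3 5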